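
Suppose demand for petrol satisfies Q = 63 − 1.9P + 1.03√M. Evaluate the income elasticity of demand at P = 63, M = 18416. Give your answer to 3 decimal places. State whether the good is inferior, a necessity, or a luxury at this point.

0.841 (necessity)

At P = 63, M = 18416: Q = 83.077.
Holding P constant, ∂Q/∂M = 1.03/(2√M) = 0.00379498.
η_M = (∂Q/∂M)·(M/Q) = 0.00379498 × (18416/83.077) = 0.841.
Since 0 < η < 1, this is a necessity.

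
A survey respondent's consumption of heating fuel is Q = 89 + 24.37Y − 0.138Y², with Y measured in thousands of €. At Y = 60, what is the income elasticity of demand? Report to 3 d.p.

At Y = 60: Q = 1054.4000.
dQ/dY = 24.37 − 0.276Y = 7.81000.
η = (dQ/dY)·(Y/Q) = 7.81000 × (60/1054.4000) = 0.444.

0.444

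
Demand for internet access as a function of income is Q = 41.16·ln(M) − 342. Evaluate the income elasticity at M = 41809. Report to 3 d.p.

0.429

At M = 41809: Q = 95.978.
dQ/dM = 41.16/M = 0.000984477 at this income.
η = (dQ/dM)·(M/Q) = 0.000984477 × (41809/95.978) = 0.429.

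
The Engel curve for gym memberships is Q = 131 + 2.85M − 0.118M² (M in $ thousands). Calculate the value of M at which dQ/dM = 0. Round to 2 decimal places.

dQ/dM = 2.85 − 0.236M.
The good is inferior where dQ/dM < 0. Setting dQ/dM = 0 gives M = 2.85 / 0.236 = 12.08.

12.08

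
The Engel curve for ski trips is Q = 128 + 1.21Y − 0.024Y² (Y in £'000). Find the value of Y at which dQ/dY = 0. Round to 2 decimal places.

25.21

dQ/dY = 1.21 − 0.048Y.
The good is inferior where dQ/dY < 0. Setting dQ/dY = 0 gives Y = 1.21 / 0.048 = 25.21.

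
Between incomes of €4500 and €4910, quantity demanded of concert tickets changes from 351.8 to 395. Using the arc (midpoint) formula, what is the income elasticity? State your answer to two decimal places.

ΔQ = 395 − 351.8 = 43.2; midpoint Q̄ = (351.8 + 395)/2 = 373.4.
ΔI = 4910 − 4500 = 410; midpoint Ī = (4500 + 4910)/2 = 4705.
η = (ΔQ/Q̄) ÷ (ΔI/Ī) = (43.2/373.4) ÷ (410/4705) = 1.33.

1.33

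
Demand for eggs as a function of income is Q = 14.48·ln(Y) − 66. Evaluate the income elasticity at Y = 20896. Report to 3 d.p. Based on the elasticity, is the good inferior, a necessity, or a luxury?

At Y = 20896: Q = 78.037.
dQ/dY = 14.48/Y = 0.000692956 at this income.
η = (dQ/dY)·(Y/Q) = 0.000692956 × (20896/78.037) = 0.186.
Since 0 < η < 1, the good is a necessity.

0.186 (necessity)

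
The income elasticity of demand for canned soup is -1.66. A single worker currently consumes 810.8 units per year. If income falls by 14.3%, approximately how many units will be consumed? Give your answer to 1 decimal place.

1003.3

%ΔQ ≈ η × %ΔI = -1.66 × (-14.3%) = 23.738%.
New Q ≈ 810.8 × (1 + 0.23738) = 1003.3.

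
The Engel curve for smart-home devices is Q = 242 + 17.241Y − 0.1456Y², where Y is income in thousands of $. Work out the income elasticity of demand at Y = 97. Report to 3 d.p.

At Y = 97: Q = 544.4266.
dQ/dY = 17.241 − 0.2912Y = -11.00540.
η = (dQ/dY)·(Y/Q) = -11.00540 × (97/544.4266) = -1.961.

-1.961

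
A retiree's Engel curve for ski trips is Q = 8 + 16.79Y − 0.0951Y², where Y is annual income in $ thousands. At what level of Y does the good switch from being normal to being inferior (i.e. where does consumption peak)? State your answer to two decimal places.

88.28

dQ/dY = 16.79 − 0.1902Y.
The good is inferior where dQ/dY < 0. Setting dQ/dY = 0 gives Y = 16.79 / 0.1902 = 88.28.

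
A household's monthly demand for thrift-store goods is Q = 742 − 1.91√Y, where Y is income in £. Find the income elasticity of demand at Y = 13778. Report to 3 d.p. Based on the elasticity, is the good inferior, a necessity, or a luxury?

At Y = 13778: Q = 517.805.
dQ/dY = -1.91/(2√Y) = -0.00813599 at this income.
η = (dQ/dY)·(Y/Q) = -0.00813599 × (13778/517.805) = -0.216.
Since η < 0, the good is an inferior good.

-0.216 (inferior good)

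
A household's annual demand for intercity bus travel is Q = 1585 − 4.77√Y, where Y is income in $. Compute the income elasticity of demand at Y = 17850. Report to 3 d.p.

At Y = 17850: Q = 947.709.
dQ/dY = -4.77/(2√Y) = -0.0178513 at this income.
η = (dQ/dY)·(Y/Q) = -0.0178513 × (17850/947.709) = -0.336.

-0.336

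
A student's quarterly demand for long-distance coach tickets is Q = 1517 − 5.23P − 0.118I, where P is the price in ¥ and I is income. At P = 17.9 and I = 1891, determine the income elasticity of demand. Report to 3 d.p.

At P = 17.9, I = 1891: Q = 1200.245.
Holding P constant, ∂Q/∂I = −0.118.
η_I = (∂Q/∂I)·(I/Q) = -0.118 × (1891/1200.245) = -0.186.

-0.186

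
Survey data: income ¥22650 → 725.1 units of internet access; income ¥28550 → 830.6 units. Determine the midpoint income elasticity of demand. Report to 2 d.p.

0.59

ΔQ = 830.6 − 725.1 = 105.5; midpoint Q̄ = (725.1 + 830.6)/2 = 777.85.
ΔI = 28550 − 22650 = 5900; midpoint Ī = (22650 + 28550)/2 = 25600.
η = (ΔQ/Q̄) ÷ (ΔI/Ī) = (105.5/777.85) ÷ (5900/25600) = 0.59.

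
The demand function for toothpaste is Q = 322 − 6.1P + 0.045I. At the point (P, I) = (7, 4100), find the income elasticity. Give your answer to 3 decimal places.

0.398

At P = 7, I = 4100: Q = 463.800.
Holding P constant, ∂Q/∂I = 0.045.
η_I = (∂Q/∂I)·(I/Q) = 0.045 × (4100/463.800) = 0.398.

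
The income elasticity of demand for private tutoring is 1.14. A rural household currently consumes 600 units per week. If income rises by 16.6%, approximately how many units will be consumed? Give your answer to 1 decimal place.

%ΔQ ≈ η × %ΔI = 1.14 × 16.6% = 18.924%.
New Q ≈ 600 × (1 + 0.18924) = 713.5.

713.5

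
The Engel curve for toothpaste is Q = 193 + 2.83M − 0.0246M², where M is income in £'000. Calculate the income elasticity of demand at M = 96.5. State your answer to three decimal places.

-0.781

At M = 96.5: Q = 237.0137.
dQ/dM = 2.83 − 0.0492M = -1.91780.
η = (dQ/dM)·(M/Q) = -1.91780 × (96.5/237.0137) = -0.781.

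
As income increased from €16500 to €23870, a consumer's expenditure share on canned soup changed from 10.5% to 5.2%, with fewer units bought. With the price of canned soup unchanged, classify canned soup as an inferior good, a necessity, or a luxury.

Quantity demanded falls as income rises, so η < 0.

inferior good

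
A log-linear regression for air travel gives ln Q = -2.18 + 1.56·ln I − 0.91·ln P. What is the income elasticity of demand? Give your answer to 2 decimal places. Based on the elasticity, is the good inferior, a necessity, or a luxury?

1.56 (luxury)

In a log-linear demand, the coefficient on ln I is the income elasticity.
So η = 1.56.
η > 1 ⇒ luxury.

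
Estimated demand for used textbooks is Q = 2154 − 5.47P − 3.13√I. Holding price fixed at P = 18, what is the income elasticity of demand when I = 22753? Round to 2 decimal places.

-0.15

At P = 18, I = 22753: Q = 1583.408.
Holding P constant, ∂Q/∂I = -3.13/(2√I) = -0.0103752.
η_I = (∂Q/∂I)·(I/Q) = -0.0103752 × (22753/1583.408) = -0.15.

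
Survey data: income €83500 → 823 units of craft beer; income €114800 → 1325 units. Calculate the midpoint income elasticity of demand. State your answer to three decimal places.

1.481

ΔQ = 1325 − 823 = 502; midpoint Q̄ = (823 + 1325)/2 = 1074.
ΔI = 114800 − 83500 = 31300; midpoint Ī = (83500 + 114800)/2 = 99150.
η = (ΔQ/Q̄) ÷ (ΔI/Ī) = (502/1074) ÷ (31300/99150) = 1.481.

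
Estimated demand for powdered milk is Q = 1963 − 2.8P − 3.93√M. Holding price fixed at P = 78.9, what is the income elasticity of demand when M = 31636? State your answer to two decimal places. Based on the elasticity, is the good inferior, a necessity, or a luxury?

At P = 78.9, M = 31636: Q = 1043.070.
Holding P constant, ∂Q/∂M = -3.93/(2√M) = -0.0110477.
η_M = (∂Q/∂M)·(M/Q) = -0.0110477 × (31636/1043.070) = -0.34.
Since η < 0, this is an inferior good.

-0.34 (inferior good)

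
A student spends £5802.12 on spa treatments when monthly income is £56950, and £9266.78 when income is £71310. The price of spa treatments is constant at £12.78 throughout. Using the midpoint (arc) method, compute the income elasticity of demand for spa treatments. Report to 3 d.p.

With a constant price, Q₁ = 5802.12/12.78 = 454.000 and Q₂ = 9266.78/12.78 = 725.100 (equivalently, work directly with expenditure since P cancels).
Midpoint %ΔQ = (9266.78 − 5802.12)/7534.45 = 0.45984; midpoint %ΔI = (71310 − 56950)/64130 = 0.22392.
η = 0.45984 / 0.22392 = 2.054.

2.054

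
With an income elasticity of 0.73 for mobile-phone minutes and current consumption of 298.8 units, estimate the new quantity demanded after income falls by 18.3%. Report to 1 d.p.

258.9

%ΔQ ≈ η × %ΔI = 0.73 × (-18.3%) = -13.359%.
New Q ≈ 298.8 × (1 − 0.13359) = 258.9.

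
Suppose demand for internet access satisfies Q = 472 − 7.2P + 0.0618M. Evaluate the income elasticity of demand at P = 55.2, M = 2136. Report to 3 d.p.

0.639

At P = 55.2, M = 2136: Q = 206.565.
Holding P constant, ∂Q/∂M = 0.0618.
η_M = (∂Q/∂M)·(M/Q) = 0.0618 × (2136/206.565) = 0.639.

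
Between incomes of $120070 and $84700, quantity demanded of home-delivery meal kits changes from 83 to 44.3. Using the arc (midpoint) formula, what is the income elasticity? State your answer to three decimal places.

ΔQ = 44.3 − 83 = -38.7; midpoint Q̄ = (83 + 44.3)/2 = 63.65.
ΔI = 84700 − 120070 = -35370; midpoint Ī = (120070 + 84700)/2 = 102385.
η = (ΔQ/Q̄) ÷ (ΔI/Ī) = (-38.7/63.65) ÷ (-35370/102385) = 1.760.

1.760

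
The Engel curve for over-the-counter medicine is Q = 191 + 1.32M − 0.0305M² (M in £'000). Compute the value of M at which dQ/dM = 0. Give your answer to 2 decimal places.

dQ/dM = 1.32 − 0.061M.
The good is inferior where dQ/dM < 0. Setting dQ/dM = 0 gives M = 1.32 / 0.061 = 21.64.

21.64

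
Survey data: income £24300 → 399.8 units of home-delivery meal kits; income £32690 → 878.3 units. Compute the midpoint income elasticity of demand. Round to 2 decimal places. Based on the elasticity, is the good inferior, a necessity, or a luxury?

2.54 (luxury)

ΔQ = 878.3 − 399.8 = 478.5; midpoint Q̄ = (399.8 + 878.3)/2 = 639.05.
ΔI = 32690 − 24300 = 8390; midpoint Ī = (24300 + 32690)/2 = 28495.
η = (ΔQ/Q̄) ÷ (ΔI/Ī) = (478.5/639.05) ÷ (8390/28495) = 2.54.
η > 1 ⇒ luxury.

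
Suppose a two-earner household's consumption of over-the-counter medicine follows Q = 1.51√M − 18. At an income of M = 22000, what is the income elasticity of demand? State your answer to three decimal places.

At M = 22000: Q = 205.969.
dQ/dM = 1.51/(2√M) = 0.00509021 at this income.
η = (dQ/dM)·(M/Q) = 0.00509021 × (22000/205.969) = 0.544.

0.544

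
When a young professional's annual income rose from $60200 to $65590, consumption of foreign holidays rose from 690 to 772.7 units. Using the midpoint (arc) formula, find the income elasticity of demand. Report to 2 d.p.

1.32

ΔQ = 772.7 − 690 = 82.7; midpoint Q̄ = (690 + 772.7)/2 = 731.35.
ΔI = 65590 − 60200 = 5390; midpoint Ī = (60200 + 65590)/2 = 62895.
η = (ΔQ/Q̄) ÷ (ΔI/Ī) = (82.7/731.35) ÷ (5390/62895) = 1.32.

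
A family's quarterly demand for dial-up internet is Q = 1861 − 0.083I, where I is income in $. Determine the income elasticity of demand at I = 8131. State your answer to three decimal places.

At I = 8131: Q = 1186.127.
dQ/dI = −0.083.
η = (dQ/dI)·(I/Q) = -0.083 × (8131/1186.127) = -0.569.

-0.569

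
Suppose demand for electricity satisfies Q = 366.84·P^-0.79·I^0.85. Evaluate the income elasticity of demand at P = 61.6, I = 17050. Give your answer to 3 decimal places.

For a multiplicative demand Q = A·P^α·I^β, the income elasticity is β everywhere.
Here β = 0.85, so η = 0.850.

0.850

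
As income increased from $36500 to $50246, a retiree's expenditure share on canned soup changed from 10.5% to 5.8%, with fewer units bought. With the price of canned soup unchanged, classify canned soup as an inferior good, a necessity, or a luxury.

inferior good

Quantity demanded falls as income rises, so η < 0.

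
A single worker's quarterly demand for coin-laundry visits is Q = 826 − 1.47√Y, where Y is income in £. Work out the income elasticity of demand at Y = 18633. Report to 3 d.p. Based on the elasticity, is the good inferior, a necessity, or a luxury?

-0.160 (inferior good)

At Y = 18633: Q = 625.341.
dQ/dY = -1.47/(2√Y) = -0.00538451 at this income.
η = (dQ/dY)·(Y/Q) = -0.00538451 × (18633/625.341) = -0.160.
Since η < 0, the good is an inferior good.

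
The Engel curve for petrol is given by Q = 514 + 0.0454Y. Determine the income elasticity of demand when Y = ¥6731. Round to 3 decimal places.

At Y = 6731: Q = 819.587.
dQ/dY = 0.0454.
η = (dQ/dY)·(Y/Q) = 0.0454 × (6731/819.587) = 0.373.

0.373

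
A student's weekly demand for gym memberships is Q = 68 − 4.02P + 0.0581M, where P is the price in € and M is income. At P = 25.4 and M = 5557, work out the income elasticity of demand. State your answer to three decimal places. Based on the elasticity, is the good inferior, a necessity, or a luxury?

1.118 (luxury)

At P = 25.4, M = 5557: Q = 288.754.
Holding P constant, ∂Q/∂M = 0.0581.
η_M = (∂Q/∂M)·(M/Q) = 0.0581 × (5557/288.754) = 1.118.
Since η > 1, this is a luxury.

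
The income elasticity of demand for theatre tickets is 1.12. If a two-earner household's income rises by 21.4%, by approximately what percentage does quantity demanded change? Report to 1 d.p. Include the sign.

24.0%

%ΔQ ≈ η × %ΔI = 1.12 × 21.4% = 24.0%.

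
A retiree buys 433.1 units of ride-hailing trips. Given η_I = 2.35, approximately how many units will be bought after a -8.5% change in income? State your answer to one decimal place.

%ΔQ ≈ η × %ΔI = 2.35 × (-8.5%) = -19.975%.
New Q ≈ 433.1 × (1 − 0.19975) = 346.6.

346.6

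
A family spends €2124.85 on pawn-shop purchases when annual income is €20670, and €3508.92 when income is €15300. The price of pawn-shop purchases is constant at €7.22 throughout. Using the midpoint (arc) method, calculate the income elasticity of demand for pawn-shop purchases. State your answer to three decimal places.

With a constant price, Q₁ = 2124.85/7.22 = 294.301 and Q₂ = 3508.92/7.22 = 486.000 (equivalently, work directly with expenditure since P cancels).
Midpoint %ΔQ = (3508.92 − 2124.85)/2816.89 = 0.49135; midpoint %ΔI = (15300 − 20670)/17985 = -0.29858.
η = 0.49135 / -0.29858 = -1.646.

-1.646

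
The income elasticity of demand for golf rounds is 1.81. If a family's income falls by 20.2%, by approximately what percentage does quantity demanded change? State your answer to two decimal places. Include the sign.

%ΔQ ≈ η × %ΔI = 1.81 × (-20.2%) = -36.56%.

-36.56%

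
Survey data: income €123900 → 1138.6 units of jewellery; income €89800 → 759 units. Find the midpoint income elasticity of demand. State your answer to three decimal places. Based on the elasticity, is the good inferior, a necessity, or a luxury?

1.254 (luxury)

ΔQ = 759 − 1138.6 = -379.6; midpoint Q̄ = (1138.6 + 759)/2 = 948.8.
ΔI = 89800 − 123900 = -34100; midpoint Ī = (123900 + 89800)/2 = 106850.
η = (ΔQ/Q̄) ÷ (ΔI/Ī) = (-379.6/948.8) ÷ (-34100/106850) = 1.254.
η > 1 ⇒ luxury.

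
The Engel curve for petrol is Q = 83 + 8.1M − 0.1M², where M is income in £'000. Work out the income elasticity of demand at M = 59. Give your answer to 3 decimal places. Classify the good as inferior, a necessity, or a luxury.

-1.026 (inferior good)

At M = 59: Q = 212.8000.
dQ/dM = 8.1 − 0.2M = -3.70000.
η = (dQ/dM)·(M/Q) = -3.70000 × (59/212.8000) = -1.026.
η < 0 ⇒ inferior good.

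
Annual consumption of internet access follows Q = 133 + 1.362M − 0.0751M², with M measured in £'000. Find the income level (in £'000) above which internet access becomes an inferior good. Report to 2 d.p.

9.07

dQ/dM = 1.362 − 0.1502M.
The good is inferior where dQ/dM < 0. Setting dQ/dM = 0 gives M = 1.362 / 0.1502 = 9.07.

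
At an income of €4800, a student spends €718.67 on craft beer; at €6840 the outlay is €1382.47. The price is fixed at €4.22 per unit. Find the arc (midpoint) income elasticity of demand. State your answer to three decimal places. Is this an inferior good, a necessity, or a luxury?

With a constant price, Q₁ = 718.67/4.22 = 170.301 and Q₂ = 1382.47/4.22 = 327.600 (equivalently, work directly with expenditure since P cancels).
Midpoint %ΔQ = (1382.47 − 718.67)/1050.57 = 0.63185; midpoint %ΔI = (6840 − 4800)/5820 = 0.35052.
η = 0.63185 / 0.35052 = 1.803.
η > 1 ⇒ luxury.

1.803 (luxury)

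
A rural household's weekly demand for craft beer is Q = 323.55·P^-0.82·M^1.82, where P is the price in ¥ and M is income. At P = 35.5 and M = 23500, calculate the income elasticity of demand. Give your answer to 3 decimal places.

1.820

For a multiplicative demand Q = A·P^α·M^β, the income elasticity is β everywhere.
Here β = 1.82, so η = 1.820.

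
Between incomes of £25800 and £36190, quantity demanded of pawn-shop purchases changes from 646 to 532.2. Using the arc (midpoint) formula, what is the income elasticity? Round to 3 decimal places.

-0.576

ΔQ = 532.2 − 646 = -113.8; midpoint Q̄ = (646 + 532.2)/2 = 589.1.
ΔI = 36190 − 25800 = 10390; midpoint Ī = (25800 + 36190)/2 = 30995.
η = (ΔQ/Q̄) ÷ (ΔI/Ī) = (-113.8/589.1) ÷ (10390/30995) = -0.576.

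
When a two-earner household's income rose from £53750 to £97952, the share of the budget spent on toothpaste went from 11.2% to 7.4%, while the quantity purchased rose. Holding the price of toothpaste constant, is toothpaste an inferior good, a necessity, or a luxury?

Quantity rises but the budget share falls as income rises, so 0 < η < 1.

necessity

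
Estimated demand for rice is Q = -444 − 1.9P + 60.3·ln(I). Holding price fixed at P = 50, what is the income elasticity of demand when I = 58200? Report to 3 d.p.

0.492

At P = 50, I = 58200: Q = 122.590.
Holding P constant, ∂Q/∂I = 60.3/I = 0.00103608.
η_I = (∂Q/∂I)·(I/Q) = 0.00103608 × (58200/122.590) = 0.492.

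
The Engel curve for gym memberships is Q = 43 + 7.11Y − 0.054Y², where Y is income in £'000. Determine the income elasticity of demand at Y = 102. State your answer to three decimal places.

-1.930

At Y = 102: Q = 206.4040.
dQ/dY = 7.11 − 0.108Y = -3.90600.
η = (dQ/dY)·(Y/Q) = -3.90600 × (102/206.4040) = -1.930.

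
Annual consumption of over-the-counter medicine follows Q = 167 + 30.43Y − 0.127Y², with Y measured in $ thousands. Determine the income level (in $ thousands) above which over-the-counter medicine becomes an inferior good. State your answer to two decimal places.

119.80

dQ/dY = 30.43 − 0.254Y.
The good is inferior where dQ/dY < 0. Setting dQ/dY = 0 gives Y = 30.43 / 0.254 = 119.80.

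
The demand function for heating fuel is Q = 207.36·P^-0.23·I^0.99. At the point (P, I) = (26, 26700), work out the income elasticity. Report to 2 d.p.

0.99

For a multiplicative demand Q = A·P^α·I^β, the income elasticity is β everywhere.
Here β = 0.99, so η = 0.99.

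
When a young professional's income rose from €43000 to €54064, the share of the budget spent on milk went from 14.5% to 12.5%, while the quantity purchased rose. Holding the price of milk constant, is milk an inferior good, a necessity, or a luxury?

Quantity rises but the budget share falls as income rises, so 0 < η < 1.

necessity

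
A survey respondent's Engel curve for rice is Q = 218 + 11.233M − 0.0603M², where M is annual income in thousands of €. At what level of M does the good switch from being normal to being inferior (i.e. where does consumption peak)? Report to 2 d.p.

dQ/dM = 11.233 − 0.1206M.
The good is inferior where dQ/dM < 0. Setting dQ/dM = 0 gives M = 11.233 / 0.1206 = 93.14.

93.14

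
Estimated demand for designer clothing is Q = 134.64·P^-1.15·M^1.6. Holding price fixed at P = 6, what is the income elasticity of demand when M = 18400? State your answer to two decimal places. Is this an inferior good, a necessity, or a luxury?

1.60 (luxury)

For a multiplicative demand Q = A·P^α·M^β, the income elasticity is β everywhere.
Here β = 1.6, so η = 1.60.
Since η > 1, this is a luxury.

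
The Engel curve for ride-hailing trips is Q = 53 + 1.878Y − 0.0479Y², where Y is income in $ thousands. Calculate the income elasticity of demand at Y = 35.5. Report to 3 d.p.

At Y = 35.5: Q = 59.3030.
dQ/dY = 1.878 − 0.0958Y = -1.52290.
η = (dQ/dY)·(Y/Q) = -1.52290 × (35.5/59.3030) = -0.912.

-0.912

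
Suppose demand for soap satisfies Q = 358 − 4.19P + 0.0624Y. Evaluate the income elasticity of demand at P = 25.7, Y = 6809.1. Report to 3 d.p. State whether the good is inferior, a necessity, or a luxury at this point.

At P = 25.7, Y = 6809.1: Q = 675.205.
Holding P constant, ∂Q/∂Y = 0.0624.
η_Y = (∂Q/∂Y)·(Y/Q) = 0.0624 × (6809.1/675.205) = 0.629.
Since 0 < η < 1, this is a necessity.

0.629 (necessity)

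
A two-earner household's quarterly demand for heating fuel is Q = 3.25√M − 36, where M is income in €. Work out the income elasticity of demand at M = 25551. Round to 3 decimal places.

0.537

At M = 25551: Q = 483.502.
dQ/dM = 3.25/(2√M) = 0.010166 at this income.
η = (dQ/dM)·(M/Q) = 0.010166 × (25551/483.502) = 0.537.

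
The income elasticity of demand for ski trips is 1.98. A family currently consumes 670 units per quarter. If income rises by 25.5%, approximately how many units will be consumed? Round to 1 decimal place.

1008.3

%ΔQ ≈ η × %ΔI = 1.98 × 25.5% = 50.49%.
New Q ≈ 670 × (1 + 0.5049) = 1008.3.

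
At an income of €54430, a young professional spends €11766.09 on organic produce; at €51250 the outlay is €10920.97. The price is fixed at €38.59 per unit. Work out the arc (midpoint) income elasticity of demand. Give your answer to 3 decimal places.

1.238

With a constant price, Q₁ = 11766.09/38.59 = 304.900 and Q₂ = 10920.97/38.59 = 283.000 (equivalently, work directly with expenditure since P cancels).
Midpoint %ΔQ = (10920.97 − 11766.09)/11343.53 = -0.07450; midpoint %ΔI = (51250 − 54430)/52840 = -0.06018.
η = -0.07450 / -0.06018 = 1.238.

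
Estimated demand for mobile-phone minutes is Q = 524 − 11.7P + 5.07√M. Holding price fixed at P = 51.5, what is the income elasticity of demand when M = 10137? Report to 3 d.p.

0.591

At P = 51.5, M = 10137: Q = 431.911.
Holding P constant, ∂Q/∂M = 5.07/(2√M) = 0.0251781.
η_M = (∂Q/∂M)·(M/Q) = 0.0251781 × (10137/431.911) = 0.591.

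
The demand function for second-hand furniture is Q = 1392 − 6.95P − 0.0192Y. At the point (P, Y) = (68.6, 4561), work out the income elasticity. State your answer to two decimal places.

At P = 68.6, Y = 4561: Q = 827.659.
Holding P constant, ∂Q/∂Y = −0.0192.
η_Y = (∂Q/∂Y)·(Y/Q) = -0.0192 × (4561/827.659) = -0.11.

-0.11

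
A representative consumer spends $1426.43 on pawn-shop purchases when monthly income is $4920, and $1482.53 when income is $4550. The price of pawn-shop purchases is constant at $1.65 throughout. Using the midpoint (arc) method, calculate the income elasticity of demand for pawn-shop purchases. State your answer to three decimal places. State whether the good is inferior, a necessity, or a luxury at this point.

-0.494 (inferior good)

With a constant price, Q₁ = 1426.43/1.65 = 864.503 and Q₂ = 1482.53/1.65 = 898.503 (equivalently, work directly with expenditure since P cancels).
Midpoint %ΔQ = (1482.53 − 1426.43)/1454.48 = 0.03857; midpoint %ΔI = (4550 − 4920)/4735 = -0.07814.
η = 0.03857 / -0.07814 = -0.494.
η < 0 ⇒ inferior good.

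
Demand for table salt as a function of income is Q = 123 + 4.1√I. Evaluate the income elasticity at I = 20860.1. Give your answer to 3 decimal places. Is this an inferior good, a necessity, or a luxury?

At I = 20860.1: Q = 715.164.
dQ/dI = 4.1/(2√I) = 0.0141937 at this income.
η = (dQ/dI)·(I/Q) = 0.0141937 × (20860.1/715.164) = 0.414.
Since 0 < η < 1, the good is a necessity.

0.414 (necessity)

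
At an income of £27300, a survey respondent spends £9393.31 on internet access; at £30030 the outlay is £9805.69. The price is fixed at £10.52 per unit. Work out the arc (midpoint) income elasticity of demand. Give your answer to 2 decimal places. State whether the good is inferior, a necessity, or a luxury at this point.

With a constant price, Q₁ = 9393.31/10.52 = 892.900 and Q₂ = 9805.69/10.52 = 932.100 (equivalently, work directly with expenditure since P cancels).
Midpoint %ΔQ = (9805.69 − 9393.31)/9599.50 = 0.04296; midpoint %ΔI = (30030 − 27300)/28665 = 0.09524.
η = 0.04296 / 0.09524 = 0.45.
0 < η < 1 ⇒ necessity.

0.45 (necessity)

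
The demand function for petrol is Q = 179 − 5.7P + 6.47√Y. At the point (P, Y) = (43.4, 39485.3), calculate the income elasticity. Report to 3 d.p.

0.528

At P = 43.4, Y = 39485.3: Q = 1217.268.
Holding P constant, ∂Q/∂Y = 6.47/(2√Y) = 0.0162801.
η_Y = (∂Q/∂Y)·(Y/Q) = 0.0162801 × (39485.3/1217.268) = 0.528.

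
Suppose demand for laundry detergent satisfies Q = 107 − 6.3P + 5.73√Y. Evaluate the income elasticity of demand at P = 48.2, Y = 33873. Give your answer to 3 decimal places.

0.615

At P = 48.2, Y = 33873: Q = 857.925.
Holding P constant, ∂Q/∂Y = 5.73/(2√Y) = 0.0155667.
η_Y = (∂Q/∂Y)·(Y/Q) = 0.0155667 × (33873/857.925) = 0.615.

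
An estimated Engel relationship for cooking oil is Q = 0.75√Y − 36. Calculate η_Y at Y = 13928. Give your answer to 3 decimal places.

0.843

At Y = 13928: Q = 52.513.
dQ/dY = 0.75/(2√Y) = 0.00317751 at this income.
η = (dQ/dY)·(Y/Q) = 0.00317751 × (13928/52.513) = 0.843.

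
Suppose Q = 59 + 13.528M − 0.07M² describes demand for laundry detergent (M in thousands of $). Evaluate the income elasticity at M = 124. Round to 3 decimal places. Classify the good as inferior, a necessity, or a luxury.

-0.720 (inferior good)

At M = 124: Q = 660.1520.
dQ/dM = 13.528 − 0.14M = -3.83200.
η = (dQ/dM)·(M/Q) = -3.83200 × (124/660.1520) = -0.720.
η < 0 ⇒ inferior good.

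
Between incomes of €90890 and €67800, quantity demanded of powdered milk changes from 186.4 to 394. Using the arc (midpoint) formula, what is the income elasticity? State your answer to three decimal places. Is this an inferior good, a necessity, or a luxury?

ΔQ = 394 − 186.4 = 207.6; midpoint Q̄ = (186.4 + 394)/2 = 290.2.
ΔI = 67800 − 90890 = -23090; midpoint Ī = (90890 + 67800)/2 = 79345.
η = (ΔQ/Q̄) ÷ (ΔI/Ī) = (207.6/290.2) ÷ (-23090/79345) = -2.458.
η < 0 ⇒ inferior good.

-2.458 (inferior good)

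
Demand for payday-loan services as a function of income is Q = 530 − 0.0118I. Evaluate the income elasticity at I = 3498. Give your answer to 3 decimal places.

At I = 3498: Q = 488.724.
dQ/dI = −0.0118.
η = (dQ/dI)·(I/Q) = -0.0118 × (3498/488.724) = -0.084.

-0.084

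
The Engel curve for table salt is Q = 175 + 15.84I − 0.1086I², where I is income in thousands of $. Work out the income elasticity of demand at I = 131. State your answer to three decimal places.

-4.277

At I = 131: Q = 386.3554.
dQ/dI = 15.84 − 0.2172I = -12.61320.
η = (dQ/dI)·(I/Q) = -12.61320 × (131/386.3554) = -4.277.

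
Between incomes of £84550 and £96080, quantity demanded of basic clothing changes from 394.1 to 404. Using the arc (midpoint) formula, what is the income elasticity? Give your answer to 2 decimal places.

0.19

ΔQ = 404 − 394.1 = 9.9; midpoint Q̄ = (394.1 + 404)/2 = 399.05.
ΔI = 96080 − 84550 = 11530; midpoint Ī = (84550 + 96080)/2 = 90315.
η = (ΔQ/Q̄) ÷ (ΔI/Ī) = (9.9/399.05) ÷ (11530/90315) = 0.19.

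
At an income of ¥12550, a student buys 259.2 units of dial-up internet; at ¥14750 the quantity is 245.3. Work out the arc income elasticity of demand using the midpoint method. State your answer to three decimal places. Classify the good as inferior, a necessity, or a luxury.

ΔQ = 245.3 − 259.2 = -13.9; midpoint Q̄ = (259.2 + 245.3)/2 = 252.25.
ΔI = 14750 − 12550 = 2200; midpoint Ī = (12550 + 14750)/2 = 13650.
η = (ΔQ/Q̄) ÷ (ΔI/Ī) = (-13.9/252.25) ÷ (2200/13650) = -0.342.
η < 0 ⇒ inferior good.

-0.342 (inferior good)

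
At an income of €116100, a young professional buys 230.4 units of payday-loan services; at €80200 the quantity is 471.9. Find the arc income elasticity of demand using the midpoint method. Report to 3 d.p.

-1.880

ΔQ = 471.9 − 230.4 = 241.5; midpoint Q̄ = (230.4 + 471.9)/2 = 351.15.
ΔI = 80200 − 116100 = -35900; midpoint Ī = (116100 + 80200)/2 = 98150.
η = (ΔQ/Q̄) ÷ (ΔI/Ī) = (241.5/351.15) ÷ (-35900/98150) = -1.880.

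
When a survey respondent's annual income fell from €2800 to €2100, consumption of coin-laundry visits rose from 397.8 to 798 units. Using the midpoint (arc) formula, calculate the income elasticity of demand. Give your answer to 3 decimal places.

-2.343

ΔQ = 798 − 397.8 = 400.2; midpoint Q̄ = (397.8 + 798)/2 = 597.9.
ΔI = 2100 − 2800 = -700; midpoint Ī = (2800 + 2100)/2 = 2450.
η = (ΔQ/Q̄) ÷ (ΔI/Ī) = (400.2/597.9) ÷ (-700/2450) = -2.343.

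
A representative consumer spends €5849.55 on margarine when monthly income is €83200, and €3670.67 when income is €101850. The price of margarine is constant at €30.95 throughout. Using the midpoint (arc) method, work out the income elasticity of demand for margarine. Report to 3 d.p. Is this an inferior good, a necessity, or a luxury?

With a constant price, Q₁ = 5849.55/30.95 = 189.000 and Q₂ = 3670.67/30.95 = 118.600 (equivalently, work directly with expenditure since P cancels).
Midpoint %ΔQ = (3670.67 − 5849.55)/4760.11 = -0.45774; midpoint %ΔI = (101850 − 83200)/92525 = 0.20157.
η = -0.45774 / 0.20157 = -2.271.
η < 0 ⇒ inferior good.

-2.271 (inferior good)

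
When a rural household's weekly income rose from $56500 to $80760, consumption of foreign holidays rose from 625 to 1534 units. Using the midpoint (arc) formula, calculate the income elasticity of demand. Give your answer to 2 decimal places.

2.38

ΔQ = 1534 − 625 = 909; midpoint Q̄ = (625 + 1534)/2 = 1079.5.
ΔI = 80760 − 56500 = 24260; midpoint Ī = (56500 + 80760)/2 = 68630.
η = (ΔQ/Q̄) ÷ (ΔI/Ī) = (909/1079.5) ÷ (24260/68630) = 2.38.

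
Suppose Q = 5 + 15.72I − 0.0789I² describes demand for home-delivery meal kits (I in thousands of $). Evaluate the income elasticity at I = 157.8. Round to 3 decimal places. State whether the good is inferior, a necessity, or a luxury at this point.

-2.781 (inferior good)

At I = 157.8: Q = 520.9397.
dQ/dI = 15.72 − 0.1578I = -9.18084.
η = (dQ/dI)·(I/Q) = -9.18084 × (157.8/520.9397) = -2.781.
η < 0 ⇒ inferior good.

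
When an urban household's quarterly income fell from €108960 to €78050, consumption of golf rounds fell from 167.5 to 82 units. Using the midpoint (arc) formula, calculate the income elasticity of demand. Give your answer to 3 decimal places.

2.073

ΔQ = 82 − 167.5 = -85.5; midpoint Q̄ = (167.5 + 82)/2 = 124.75.
ΔI = 78050 − 108960 = -30910; midpoint Ī = (108960 + 78050)/2 = 93505.
η = (ΔQ/Q̄) ÷ (ΔI/Ī) = (-85.5/124.75) ÷ (-30910/93505) = 2.073.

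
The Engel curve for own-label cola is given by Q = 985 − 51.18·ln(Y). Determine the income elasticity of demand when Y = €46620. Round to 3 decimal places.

-0.118

At Y = 46620: Q = 434.826.
dQ/dY = -51.18/Y = -0.00109781 at this income.
η = (dQ/dY)·(Y/Q) = -0.00109781 × (46620/434.826) = -0.118.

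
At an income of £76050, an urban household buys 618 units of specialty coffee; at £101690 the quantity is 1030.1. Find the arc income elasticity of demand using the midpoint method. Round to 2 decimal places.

1.73

ΔQ = 1030.1 − 618 = 412.1; midpoint Q̄ = (618 + 1030.1)/2 = 824.05.
ΔI = 101690 − 76050 = 25640; midpoint Ī = (76050 + 101690)/2 = 88870.
η = (ΔQ/Q̄) ÷ (ΔI/Ī) = (412.1/824.05) ÷ (25640/88870) = 1.73.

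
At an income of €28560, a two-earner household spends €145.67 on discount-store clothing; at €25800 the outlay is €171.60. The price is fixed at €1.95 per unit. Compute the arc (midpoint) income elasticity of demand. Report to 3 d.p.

With a constant price, Q₁ = 145.67/1.95 = 74.703 and Q₂ = 171.60/1.95 = 88.000 (equivalently, work directly with expenditure since P cancels).
Midpoint %ΔQ = (171.60 − 145.67)/158.64 = 0.16346; midpoint %ΔI = (25800 − 28560)/27180 = -0.10155.
η = 0.16346 / -0.10155 = -1.610.

-1.610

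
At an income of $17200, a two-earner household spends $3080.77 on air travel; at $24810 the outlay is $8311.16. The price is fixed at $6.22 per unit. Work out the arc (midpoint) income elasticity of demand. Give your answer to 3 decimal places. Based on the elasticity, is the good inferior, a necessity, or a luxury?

2.535 (luxury)

With a constant price, Q₁ = 3080.77/6.22 = 495.301 and Q₂ = 8311.16/6.22 = 1336.199 (equivalently, work directly with expenditure since P cancels).
Midpoint %ΔQ = (8311.16 − 3080.77)/5695.97 = 0.91826; midpoint %ΔI = (24810 − 17200)/21005 = 0.36229.
η = 0.91826 / 0.36229 = 2.535.
η > 1 ⇒ luxury.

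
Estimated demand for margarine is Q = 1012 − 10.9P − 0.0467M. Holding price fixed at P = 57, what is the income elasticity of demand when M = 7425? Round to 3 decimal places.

-7.889

At P = 57, M = 7425: Q = 43.952.
Holding P constant, ∂Q/∂M = −0.0467.
η_M = (∂Q/∂M)·(M/Q) = -0.0467 × (7425/43.952) = -7.889.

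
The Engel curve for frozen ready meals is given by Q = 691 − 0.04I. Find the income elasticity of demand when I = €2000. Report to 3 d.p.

-0.131

At I = 2000: Q = 611.000.
dQ/dI = −0.04.
η = (dQ/dI)·(I/Q) = -0.04 × (2000/611.000) = -0.131.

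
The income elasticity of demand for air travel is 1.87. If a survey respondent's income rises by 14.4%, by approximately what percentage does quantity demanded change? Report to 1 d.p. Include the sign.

26.9%

%ΔQ ≈ η × %ΔI = 1.87 × 14.4% = 26.9%.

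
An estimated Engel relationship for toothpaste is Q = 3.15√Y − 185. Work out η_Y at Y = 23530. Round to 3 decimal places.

At Y = 23530: Q = 298.194.
dQ/dY = 3.15/(2√Y) = 0.0102676 at this income.
η = (dQ/dY)·(Y/Q) = 0.0102676 × (23530/298.194) = 0.810.

0.810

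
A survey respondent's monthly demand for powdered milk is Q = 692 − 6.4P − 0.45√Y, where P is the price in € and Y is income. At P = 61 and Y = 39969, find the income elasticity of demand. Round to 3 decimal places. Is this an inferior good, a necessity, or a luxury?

-0.213 (inferior good)

At P = 61, Y = 39969: Q = 211.635.
Holding P constant, ∂Q/∂Y = -0.45/(2√Y) = -0.00112544.
η_Y = (∂Q/∂Y)·(Y/Q) = -0.00112544 × (39969/211.635) = -0.213.
Since η < 0, this is an inferior good.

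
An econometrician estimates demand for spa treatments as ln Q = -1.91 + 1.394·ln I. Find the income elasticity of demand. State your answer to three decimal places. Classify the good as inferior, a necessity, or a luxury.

In a log-linear demand, the coefficient on ln I is the income elasticity.
So η = 1.394.
η > 1 ⇒ luxury.

1.394 (luxury)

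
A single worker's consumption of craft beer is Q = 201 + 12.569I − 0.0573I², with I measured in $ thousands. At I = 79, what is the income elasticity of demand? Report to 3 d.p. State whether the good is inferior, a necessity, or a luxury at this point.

At I = 79: Q = 836.3417.
dQ/dI = 12.569 − 0.1146I = 3.51560.
η = (dQ/dI)·(I/Q) = 3.51560 × (79/836.3417) = 0.332.
0 < η < 1 ⇒ necessity.

0.332 (necessity)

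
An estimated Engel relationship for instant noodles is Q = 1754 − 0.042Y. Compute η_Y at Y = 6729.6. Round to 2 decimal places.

-0.19

At Y = 6729.6: Q = 1471.357.
dQ/dY = −0.042.
η = (dQ/dY)·(Y/Q) = -0.042 × (6729.6/1471.357) = -0.19.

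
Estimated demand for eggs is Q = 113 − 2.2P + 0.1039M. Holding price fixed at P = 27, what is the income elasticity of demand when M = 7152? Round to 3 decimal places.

0.933

At P = 27, M = 7152: Q = 796.693.
Holding P constant, ∂Q/∂M = 0.1039.
η_M = (∂Q/∂M)·(M/Q) = 0.1039 × (7152/796.693) = 0.933.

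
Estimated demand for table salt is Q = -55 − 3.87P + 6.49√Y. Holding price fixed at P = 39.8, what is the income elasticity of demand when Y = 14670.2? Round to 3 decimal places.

At P = 39.8, Y = 14670.2: Q = 577.047.
Holding P constant, ∂Q/∂Y = 6.49/(2√Y) = 0.0267915.
η_Y = (∂Q/∂Y)·(Y/Q) = 0.0267915 × (14670.2/577.047) = 0.681.

0.681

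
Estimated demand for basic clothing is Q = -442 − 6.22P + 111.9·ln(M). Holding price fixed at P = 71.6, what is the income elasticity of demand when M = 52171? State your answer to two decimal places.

At P = 71.6, M = 52171: Q = 328.137.
Holding P constant, ∂Q/∂M = 111.9/M = 0.00214487.
η_M = (∂Q/∂M)·(M/Q) = 0.00214487 × (52171/328.137) = 0.34.

0.34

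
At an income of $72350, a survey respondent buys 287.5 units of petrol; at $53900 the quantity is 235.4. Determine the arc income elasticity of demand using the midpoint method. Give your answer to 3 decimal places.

ΔQ = 235.4 − 287.5 = -52.1; midpoint Q̄ = (287.5 + 235.4)/2 = 261.45.
ΔI = 53900 − 72350 = -18450; midpoint Ī = (72350 + 53900)/2 = 63125.
η = (ΔQ/Q̄) ÷ (ΔI/Ī) = (-52.1/261.45) ÷ (-18450/63125) = 0.682.

0.682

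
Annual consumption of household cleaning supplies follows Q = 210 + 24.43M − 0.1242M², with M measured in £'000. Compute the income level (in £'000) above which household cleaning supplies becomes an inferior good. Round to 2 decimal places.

98.35

dQ/dM = 24.43 − 0.2484M.
The good is inferior where dQ/dM < 0. Setting dQ/dM = 0 gives M = 24.43 / 0.2484 = 98.35.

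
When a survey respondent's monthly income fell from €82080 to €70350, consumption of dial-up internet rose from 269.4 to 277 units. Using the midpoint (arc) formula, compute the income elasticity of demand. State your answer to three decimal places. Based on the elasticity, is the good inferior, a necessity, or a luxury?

ΔQ = 277 − 269.4 = 7.6; midpoint Q̄ = (269.4 + 277)/2 = 273.2.
ΔI = 70350 − 82080 = -11730; midpoint Ī = (82080 + 70350)/2 = 76215.
η = (ΔQ/Q̄) ÷ (ΔI/Ī) = (7.6/273.2) ÷ (-11730/76215) = -0.181.
η < 0 ⇒ inferior good.

-0.181 (inferior good)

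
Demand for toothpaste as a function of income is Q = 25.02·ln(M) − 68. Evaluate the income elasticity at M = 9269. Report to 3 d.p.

0.156

At M = 9269: Q = 160.543.
dQ/dM = 25.02/M = 0.00269932 at this income.
η = (dQ/dM)·(M/Q) = 0.00269932 × (9269/160.543) = 0.156.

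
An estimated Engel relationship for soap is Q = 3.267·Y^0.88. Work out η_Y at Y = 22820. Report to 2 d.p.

For Q = A·Y^β the income elasticity is constant and equal to β.
Here β = 0.88, so η = 0.88.

0.88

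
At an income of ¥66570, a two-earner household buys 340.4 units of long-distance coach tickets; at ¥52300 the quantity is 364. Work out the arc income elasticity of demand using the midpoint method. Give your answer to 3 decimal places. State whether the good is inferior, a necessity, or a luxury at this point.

-0.279 (inferior good)

ΔQ = 364 − 340.4 = 23.6; midpoint Q̄ = (340.4 + 364)/2 = 352.2.
ΔI = 52300 − 66570 = -14270; midpoint Ī = (66570 + 52300)/2 = 59435.
η = (ΔQ/Q̄) ÷ (ΔI/Ī) = (23.6/352.2) ÷ (-14270/59435) = -0.279.
η < 0 ⇒ inferior good.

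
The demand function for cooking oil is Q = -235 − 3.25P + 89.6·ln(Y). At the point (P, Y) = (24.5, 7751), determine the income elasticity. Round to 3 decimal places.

At P = 24.5, Y = 7751: Q = 487.795.
Holding P constant, ∂Q/∂Y = 89.6/Y = 0.0115598.
η_Y = (∂Q/∂Y)·(Y/Q) = 0.0115598 × (7751/487.795) = 0.184.

0.184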